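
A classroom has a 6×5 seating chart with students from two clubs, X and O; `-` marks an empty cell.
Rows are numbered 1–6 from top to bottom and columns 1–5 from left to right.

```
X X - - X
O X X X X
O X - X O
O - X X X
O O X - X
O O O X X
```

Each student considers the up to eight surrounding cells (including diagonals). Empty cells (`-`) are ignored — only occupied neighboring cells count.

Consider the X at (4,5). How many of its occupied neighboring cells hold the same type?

3

Occupied neighbors of (4,5): (3,4)=X, (3,5)=O, (4,4)=X, (5,5)=X.
Same type (X): 3 of 4.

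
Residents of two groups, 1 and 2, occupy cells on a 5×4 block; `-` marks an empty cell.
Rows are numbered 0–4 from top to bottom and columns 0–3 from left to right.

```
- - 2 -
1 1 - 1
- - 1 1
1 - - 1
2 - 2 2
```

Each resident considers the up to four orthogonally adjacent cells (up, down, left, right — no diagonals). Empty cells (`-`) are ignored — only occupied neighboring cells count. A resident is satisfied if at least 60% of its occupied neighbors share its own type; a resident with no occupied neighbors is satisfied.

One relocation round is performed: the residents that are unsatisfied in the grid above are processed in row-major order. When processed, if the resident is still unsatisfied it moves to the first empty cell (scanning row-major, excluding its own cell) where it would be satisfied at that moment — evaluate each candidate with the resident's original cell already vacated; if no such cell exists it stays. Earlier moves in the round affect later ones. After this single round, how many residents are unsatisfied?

1

Initially unsatisfied (in order): (3,0), (3,3), (4,0), (4,3).
  (3,0) → (0,0).
  (3,3) → (0,1).
  (4,0): now satisfied by earlier moves; stays.
  (4,3): now satisfied by earlier moves; stays.
Resulting grid:
1 1 2 -
1 1 - 1
- - 1 1
- - - -
2 - 2 2
Unsatisfied now: (0,2).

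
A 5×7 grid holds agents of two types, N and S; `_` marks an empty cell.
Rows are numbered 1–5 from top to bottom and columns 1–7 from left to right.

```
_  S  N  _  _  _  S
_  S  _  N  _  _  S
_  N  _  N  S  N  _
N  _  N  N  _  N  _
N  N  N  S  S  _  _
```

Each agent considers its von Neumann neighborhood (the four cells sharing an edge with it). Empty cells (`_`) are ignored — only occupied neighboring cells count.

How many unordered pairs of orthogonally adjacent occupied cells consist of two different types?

6

Scan each occupied cell's neighbors to the right and below so each pair is counted once.
Row 1: S(1,2)–N(1,3)≠ S(1,2)–S(2,2)= S(1,7)–S(2,7)=  → 1/3 unlike.
Row 2: S(2,2)–N(3,2)≠ N(2,4)–N(3,4)=  → 1/2 unlike.
Row 3: N(3,4)–S(3,5)≠ N(3,4)–N(4,4)= S(3,5)–N(3,6)≠ N(3,6)–N(4,6)=  → 2/4 unlike.
Row 4: N(4,1)–N(5,1)= N(4,3)–N(4,4)= N(4,3)–N(5,3)= N(4,4)–S(5,4)≠  → 1/4 unlike.
Row 5: N(5,1)–N(5,2)= N(5,2)–N(5,3)= N(5,3)–S(5,4)≠ S(5,4)–S(5,5)=  → 1/4 unlike.
Total adjacent occupied pairs: 17; unlike-type pairs: 6.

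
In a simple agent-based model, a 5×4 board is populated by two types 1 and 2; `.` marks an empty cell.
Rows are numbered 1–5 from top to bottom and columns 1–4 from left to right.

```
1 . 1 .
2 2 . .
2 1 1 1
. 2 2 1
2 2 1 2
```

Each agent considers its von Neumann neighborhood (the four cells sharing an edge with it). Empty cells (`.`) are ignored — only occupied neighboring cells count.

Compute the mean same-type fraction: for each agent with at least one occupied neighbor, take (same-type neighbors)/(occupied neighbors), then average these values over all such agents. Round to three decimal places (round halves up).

(1,1)1 0/1
(1,3)1 — no occupied neighbors
(2,1)2 2/3
(2,2)2 1/2
(3,1)2 1/2
(3,2)1 1/4
(3,3)1 2/3
(3,4)1 2/2
(4,2)2 2/3
(4,3)2 1/4
(4,4)1 1/3
(5,1)2 1/1
(5,2)2 2/3
(5,3)1 0/3
(5,4)2 0/2
Sum over 14 agents: 0/1 + 2/3 + 1/2 + 1/2 + 1/4 + 2/3 + 2/2 + 2/3 + 1/4 + 1/3 + 1/1 + 2/3 + 0/3 + 0/2 = 13/2; mean = 13/2 ÷ 14 = 13/28 = 0.464285… → 0.464.

0.464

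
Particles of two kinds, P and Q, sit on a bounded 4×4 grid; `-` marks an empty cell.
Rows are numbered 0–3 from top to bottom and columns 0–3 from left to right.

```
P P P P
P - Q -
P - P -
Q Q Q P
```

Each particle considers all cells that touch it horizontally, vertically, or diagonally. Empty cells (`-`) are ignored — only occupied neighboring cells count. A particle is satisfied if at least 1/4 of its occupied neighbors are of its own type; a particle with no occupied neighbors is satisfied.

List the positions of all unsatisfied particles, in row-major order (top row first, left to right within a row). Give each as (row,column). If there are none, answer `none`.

Row 0: (0,0)P 2/2 ✓ · (0,1)P 3/4 ✓ · (0,2)P 2/3 ✓ · (0,3)P 1/2 ✓
Row 1: (1,0)P 3/3 ✓ · (1,2)Q 0/4 ✗
Row 2: (2,0)P 1/3 ✓ · (2,2)P 1/4 ✓
Row 3: (3,0)Q 1/2 ✓ · (3,1)Q 2/4 ✓ · (3,2)Q 1/3 ✓ · (3,3)P 1/2 ✓

(1,2)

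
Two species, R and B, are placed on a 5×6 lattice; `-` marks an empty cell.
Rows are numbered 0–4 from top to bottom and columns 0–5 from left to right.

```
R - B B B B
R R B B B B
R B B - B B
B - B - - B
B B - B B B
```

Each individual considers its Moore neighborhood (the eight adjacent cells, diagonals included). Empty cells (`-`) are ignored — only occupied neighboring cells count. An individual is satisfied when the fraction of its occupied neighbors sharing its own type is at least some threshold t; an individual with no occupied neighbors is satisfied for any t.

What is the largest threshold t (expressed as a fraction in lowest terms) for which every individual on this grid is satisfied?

(0,0)R 2/2
(0,2)B 3/4
(0,3)B 5/5
(0,4)B 5/5
(0,5)B 3/3
(1,0)R 3/4
(1,1)R 3/7
(1,2)B 5/6
(1,3)B 7/7
(1,4)B 7/7
(1,5)B 5/5
(2,0)R 2/4
(2,1)B 4/7
(2,2)B 4/5
(2,4)B 5/5
(2,5)B 4/4
(3,0)B 3/4
(3,2)B 4/4
(3,5)B 4/4
(4,0)B 2/2
(4,1)B 3/3
(4,3)B 2/2
(4,4)B 3/3
(4,5)B 2/2
The smallest same-type fraction is 3/7 at (1,1), which reduces to 3/7. Any threshold above that leaves this individual unsatisfied.

3/7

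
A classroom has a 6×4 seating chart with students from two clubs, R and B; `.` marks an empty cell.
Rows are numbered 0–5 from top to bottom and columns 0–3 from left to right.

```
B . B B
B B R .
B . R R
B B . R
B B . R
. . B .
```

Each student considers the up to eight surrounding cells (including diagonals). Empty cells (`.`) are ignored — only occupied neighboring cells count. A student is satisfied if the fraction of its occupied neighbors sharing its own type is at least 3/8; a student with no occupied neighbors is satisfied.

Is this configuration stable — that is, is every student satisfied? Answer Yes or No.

Yes

(0,0)B 2/2 satisfied
(0,2)B 2/3 satisfied
(0,3)B 1/2 satisfied
(1,0)B 3/3 satisfied
(1,1)B 4/6 satisfied
(1,2)R 2/5 satisfied
(2,0)B 4/4 satisfied
(2,2)R 3/5 satisfied
(2,3)R 3/3 satisfied
(3,0)B 4/4 satisfied
(3,1)B 4/5 satisfied
(3,3)R 3/3 satisfied
(4,0)B 3/3 satisfied
(4,1)B 4/4 satisfied
(4,3)R 1/2 satisfied
(5,2)B 1/2 satisfied
All meet the threshold, so the configuration is stable.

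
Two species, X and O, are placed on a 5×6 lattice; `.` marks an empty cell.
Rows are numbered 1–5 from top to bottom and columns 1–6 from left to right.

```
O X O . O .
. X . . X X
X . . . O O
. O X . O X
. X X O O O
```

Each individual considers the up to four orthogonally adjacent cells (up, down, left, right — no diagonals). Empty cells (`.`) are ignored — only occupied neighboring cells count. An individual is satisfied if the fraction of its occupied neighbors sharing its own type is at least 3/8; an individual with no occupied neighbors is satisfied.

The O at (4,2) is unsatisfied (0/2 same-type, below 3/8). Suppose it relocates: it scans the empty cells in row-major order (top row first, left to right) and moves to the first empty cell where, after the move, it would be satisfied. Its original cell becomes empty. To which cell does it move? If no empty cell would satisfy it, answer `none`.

(1,4)

Vacating (4,2). Empty cells in order:
  (1,4): 2/2 same-type → satisfied — stop here.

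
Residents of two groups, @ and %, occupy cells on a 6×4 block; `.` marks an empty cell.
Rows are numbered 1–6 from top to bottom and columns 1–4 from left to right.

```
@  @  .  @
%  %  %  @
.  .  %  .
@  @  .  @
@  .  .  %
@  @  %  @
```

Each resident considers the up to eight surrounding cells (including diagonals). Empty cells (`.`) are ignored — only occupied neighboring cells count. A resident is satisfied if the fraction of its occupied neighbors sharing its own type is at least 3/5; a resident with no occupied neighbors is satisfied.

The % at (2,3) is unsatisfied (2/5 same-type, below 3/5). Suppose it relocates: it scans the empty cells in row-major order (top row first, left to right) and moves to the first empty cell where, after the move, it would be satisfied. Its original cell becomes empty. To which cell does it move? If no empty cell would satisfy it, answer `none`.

(3,2)

Vacating (2,3). Empty cells in order:
  (1,3): 1/4 same-type → still unsatisfied.
  (3,1): 2/4 same-type → still unsatisfied.
  (3,2): 3/5 same-type → satisfied — stop here.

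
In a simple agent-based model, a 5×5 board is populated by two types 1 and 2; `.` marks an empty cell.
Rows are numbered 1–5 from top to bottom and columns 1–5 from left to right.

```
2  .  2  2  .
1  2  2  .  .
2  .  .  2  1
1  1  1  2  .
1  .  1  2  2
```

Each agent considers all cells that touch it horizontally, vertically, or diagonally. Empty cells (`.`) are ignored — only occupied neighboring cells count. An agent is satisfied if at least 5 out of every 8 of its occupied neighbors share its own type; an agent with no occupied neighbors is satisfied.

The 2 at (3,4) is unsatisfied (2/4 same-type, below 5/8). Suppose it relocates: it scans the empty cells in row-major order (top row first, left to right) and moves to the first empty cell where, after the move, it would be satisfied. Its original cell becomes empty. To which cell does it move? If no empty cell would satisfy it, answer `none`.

(1,2)

Vacating (3,4). Empty cells in order:
  (1,2): 4/5 same-type → satisfied — stop here.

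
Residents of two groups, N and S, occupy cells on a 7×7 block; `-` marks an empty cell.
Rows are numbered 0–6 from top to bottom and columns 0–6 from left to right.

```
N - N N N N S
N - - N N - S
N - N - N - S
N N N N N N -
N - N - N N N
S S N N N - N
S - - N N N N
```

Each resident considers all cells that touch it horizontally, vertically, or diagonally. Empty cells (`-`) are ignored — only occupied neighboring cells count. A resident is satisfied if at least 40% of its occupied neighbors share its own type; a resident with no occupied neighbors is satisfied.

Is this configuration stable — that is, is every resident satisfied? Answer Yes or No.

(0,0)N 1/1 satisfied
(0,2)N 2/2 satisfied
(0,3)N 4/4 satisfied
(0,4)N 4/4 satisfied
(0,5)N 2/4 satisfied
(0,6)S 1/2 satisfied
(1,0)N 2/2 satisfied
(1,3)N 6/6 satisfied
(1,4)N 5/5 satisfied
(1,6)S 2/3 satisfied
(2,0)N 3/3 satisfied
(2,2)N 4/4 satisfied
(2,4)N 5/5 satisfied
(2,6)S 1/2 satisfied
(3,0)N 3/3 satisfied
(3,1)N 6/6 satisfied
(3,2)N 4/4 satisfied
(3,3)N 6/6 satisfied
(3,4)N 5/5 satisfied
(3,5)N 5/6 satisfied
(4,0)N 2/4 satisfied
(4,2)N 5/6 satisfied
(4,4)N 6/6 satisfied
(4,5)N 6/6 satisfied
(4,6)N 3/3 satisfied
(5,0)S 2/3 satisfied
(5,1)S 2/5 satisfied
(5,2)N 3/4 satisfied
(5,3)N 6/6 satisfied
(5,4)N 6/6 satisfied
(5,6)N 4/4 satisfied
(6,0)S 2/2 satisfied
(6,3)N 4/4 satisfied
(6,4)N 4/4 satisfied
(6,5)N 4/4 satisfied
(6,6)N 2/2 satisfied
All meet the threshold, so the configuration is stable.

Yes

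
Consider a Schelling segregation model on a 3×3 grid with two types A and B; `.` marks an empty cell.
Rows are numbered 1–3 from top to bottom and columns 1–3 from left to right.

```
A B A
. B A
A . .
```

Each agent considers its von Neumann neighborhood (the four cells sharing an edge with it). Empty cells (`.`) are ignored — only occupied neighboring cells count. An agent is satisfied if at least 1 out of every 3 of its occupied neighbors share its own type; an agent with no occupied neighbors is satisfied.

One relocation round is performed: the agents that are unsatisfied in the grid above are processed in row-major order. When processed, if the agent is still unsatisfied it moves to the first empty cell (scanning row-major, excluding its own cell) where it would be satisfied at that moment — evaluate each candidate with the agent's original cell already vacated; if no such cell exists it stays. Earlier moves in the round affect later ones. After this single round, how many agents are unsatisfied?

Initially unsatisfied (in order): (1,1).
  (1,1) → (2,1).
Resulting grid:
. B A
A B A
A . .
All satisfied now.

0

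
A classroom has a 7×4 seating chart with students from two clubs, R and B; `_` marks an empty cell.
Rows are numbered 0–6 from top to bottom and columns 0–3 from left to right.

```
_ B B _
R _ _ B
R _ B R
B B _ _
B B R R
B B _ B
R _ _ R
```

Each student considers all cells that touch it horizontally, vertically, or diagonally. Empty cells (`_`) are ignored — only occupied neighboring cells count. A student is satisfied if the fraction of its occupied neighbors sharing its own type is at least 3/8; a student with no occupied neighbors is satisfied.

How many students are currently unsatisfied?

Row 0: (0,1)B 1/2 ✓ · (0,2)B 2/2 ✓
Row 1: (1,0)R 1/2 ✓ · (1,3)B 2/3 ✓
Row 2: (2,0)R 1/3 ✗ · (2,2)B 2/3 ✓ · (2,3)R 0/2 ✗
Row 3: (3,0)B 3/4 ✓ · (3,1)B 4/6 ✓
Row 4: (4,0)B 5/5 ✓ · (4,1)B 5/6 ✓ · (4,2)R 1/5 ✗ · (4,3)R 1/2 ✓
Row 5: (5,0)B 3/4 ✓ · (5,1)B 3/5 ✓ · (5,3)B 0/3 ✗
Row 6: (6,0)R 0/2 ✗ · (6,3)R 0/1 ✗
Unsatisfied: (2,0), (2,3), (4,2), (5,3), (6,0), (6,3) — 6 in total.

6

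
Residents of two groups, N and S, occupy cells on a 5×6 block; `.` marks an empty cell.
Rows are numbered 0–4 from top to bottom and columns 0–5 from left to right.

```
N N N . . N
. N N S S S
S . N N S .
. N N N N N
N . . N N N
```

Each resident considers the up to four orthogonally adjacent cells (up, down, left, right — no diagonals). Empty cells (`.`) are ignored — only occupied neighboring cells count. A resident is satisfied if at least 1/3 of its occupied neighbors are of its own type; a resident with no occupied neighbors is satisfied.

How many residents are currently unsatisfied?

1

(0,0)N 1/1 satisfied
(0,1)N 3/3 satisfied
(0,2)N 2/2 satisfied
(0,5)N 0/1 not
(1,1)N 2/2 satisfied
(1,2)N 3/4 satisfied
(1,3)S 1/3 satisfied
(1,4)S 3/3 satisfied
(1,5)S 1/2 satisfied
(2,0)S 0/0 satisfied
(2,2)N 3/3 satisfied
(2,3)N 2/4 satisfied
(2,4)S 1/3 satisfied
(3,1)N 1/1 satisfied
(3,2)N 3/3 satisfied
(3,3)N 4/4 satisfied
(3,4)N 3/4 satisfied
(3,5)N 2/2 satisfied
(4,0)N 0/0 satisfied
(4,3)N 2/2 satisfied
(4,4)N 3/3 satisfied
(4,5)N 2/2 satisfied
Unsatisfied: (0,5) — 1 in total.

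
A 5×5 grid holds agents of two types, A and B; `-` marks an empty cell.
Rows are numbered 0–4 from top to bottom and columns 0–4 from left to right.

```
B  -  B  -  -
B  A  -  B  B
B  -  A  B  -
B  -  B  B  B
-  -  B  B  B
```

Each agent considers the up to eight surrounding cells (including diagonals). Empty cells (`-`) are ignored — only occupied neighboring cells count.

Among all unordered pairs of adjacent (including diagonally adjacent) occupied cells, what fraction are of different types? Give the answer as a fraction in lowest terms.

Scan each occupied cell's neighbors to the right and below (and the two forward diagonals) so each pair is counted once.
From row 0: 2 unlike of 4 pairs (running 2/4).
From row 1: 3 unlike of 8 pairs (running 5/12).
From row 2: 3 unlike of 7 pairs (running 8/19).
From row 3: 0 unlike of 9 pairs (running 8/28).
From row 4: 0 unlike of 2 pairs (running 8/30).
Total adjacent occupied pairs: 30; unlike-type pairs: 8.
8/30 reduces to 4/15.

4/15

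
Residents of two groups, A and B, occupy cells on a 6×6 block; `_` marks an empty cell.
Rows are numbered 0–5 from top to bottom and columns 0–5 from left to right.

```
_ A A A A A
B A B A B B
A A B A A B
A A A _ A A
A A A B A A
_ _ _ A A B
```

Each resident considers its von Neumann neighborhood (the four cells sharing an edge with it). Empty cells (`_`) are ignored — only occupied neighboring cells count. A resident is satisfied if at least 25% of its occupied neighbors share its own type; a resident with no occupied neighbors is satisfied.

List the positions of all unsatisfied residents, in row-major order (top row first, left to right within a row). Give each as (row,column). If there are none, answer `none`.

(1,0), (4,3), (5,5)

(0,1)A 2/2 ✓
(0,2)A 2/3 ✓
(0,3)A 3/3 ✓
(0,4)A 2/3 ✓
(0,5)A 1/2 ✓
(1,0)B 0/2 ✗
(1,1)A 2/4 ✓
(1,2)B 1/4 ✓
(1,3)A 2/4 ✓
(1,4)B 1/4 ✓
(1,5)B 2/3 ✓
(2,0)A 2/3 ✓
(2,1)A 3/4 ✓
(2,2)B 1/4 ✓
(2,3)A 2/3 ✓
(2,4)A 2/4 ✓
(2,5)B 1/3 ✓
(3,0)A 3/3 ✓
(3,1)A 4/4 ✓
(3,2)A 2/3 ✓
(3,4)A 3/3 ✓
(3,5)A 2/3 ✓
(4,0)A 2/2 ✓
(4,1)A 3/3 ✓
(4,2)A 2/3 ✓
(4,3)B 0/3 ✗
(4,4)A 3/4 ✓
(4,5)A 2/3 ✓
(5,3)A 1/2 ✓
(5,4)A 2/3 ✓
(5,5)B 0/2 ✗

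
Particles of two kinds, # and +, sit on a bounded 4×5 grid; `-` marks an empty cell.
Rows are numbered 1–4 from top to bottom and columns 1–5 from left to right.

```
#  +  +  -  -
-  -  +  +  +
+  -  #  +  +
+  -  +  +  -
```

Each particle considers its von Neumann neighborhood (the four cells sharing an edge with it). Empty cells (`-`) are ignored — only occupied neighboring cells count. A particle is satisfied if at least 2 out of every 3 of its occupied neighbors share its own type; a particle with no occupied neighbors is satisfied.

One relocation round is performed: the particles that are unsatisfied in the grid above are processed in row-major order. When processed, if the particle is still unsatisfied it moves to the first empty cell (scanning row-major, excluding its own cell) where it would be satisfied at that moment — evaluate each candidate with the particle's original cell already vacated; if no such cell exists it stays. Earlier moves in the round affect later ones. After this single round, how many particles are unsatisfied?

Initially unsatisfied (in order): (1,1), (1,2), (3,3), (4,3).
  (1,1): no empty cell satisfies it; stays.
  (1,2) → (1,4).
  (3,3): no empty cell satisfies it; stays.
  (4,3) → (1,5).
Resulting grid:
# - + + +
- - + + +
+ - # + +
+ - - + -
Unsatisfied now: (3,3).

1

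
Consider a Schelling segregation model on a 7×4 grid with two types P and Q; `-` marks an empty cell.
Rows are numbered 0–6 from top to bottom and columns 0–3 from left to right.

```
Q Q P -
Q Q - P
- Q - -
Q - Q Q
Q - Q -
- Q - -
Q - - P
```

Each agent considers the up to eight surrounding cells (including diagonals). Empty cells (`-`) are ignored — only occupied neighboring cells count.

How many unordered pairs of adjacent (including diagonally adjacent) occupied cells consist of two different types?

2

Scan each occupied cell's neighbors to the right and below (and the two forward diagonals) so each pair is counted once.
Row 0: Q(0,0)–Q(0,1)= Q(0,0)–Q(1,0)= Q(0,0)–Q(1,1)= Q(0,1)–P(0,2)≠ Q(0,1)–Q(1,1)= Q(0,1)–Q(1,0)= P(0,2)–P(1,3)= P(0,2)–Q(1,1)≠  → 2/8 unlike.
Row 1: Q(1,0)–Q(1,1)= Q(1,0)–Q(2,1)= Q(1,1)–Q(2,1)=  → 0/3 unlike.
Row 2: Q(2,1)–Q(3,2)= Q(2,1)–Q(3,0)=  → 0/2 unlike.
Row 3: Q(3,0)–Q(4,0)= Q(3,2)–Q(3,3)= Q(3,2)–Q(4,2)= Q(3,3)–Q(4,2)=  → 0/4 unlike.
Row 4: Q(4,0)–Q(5,1)= Q(4,2)–Q(5,1)=  → 0/2 unlike.
Row 5: Q(5,1)–Q(6,0)=  → 0/1 unlike.
Total adjacent occupied pairs: 20; unlike-type pairs: 2.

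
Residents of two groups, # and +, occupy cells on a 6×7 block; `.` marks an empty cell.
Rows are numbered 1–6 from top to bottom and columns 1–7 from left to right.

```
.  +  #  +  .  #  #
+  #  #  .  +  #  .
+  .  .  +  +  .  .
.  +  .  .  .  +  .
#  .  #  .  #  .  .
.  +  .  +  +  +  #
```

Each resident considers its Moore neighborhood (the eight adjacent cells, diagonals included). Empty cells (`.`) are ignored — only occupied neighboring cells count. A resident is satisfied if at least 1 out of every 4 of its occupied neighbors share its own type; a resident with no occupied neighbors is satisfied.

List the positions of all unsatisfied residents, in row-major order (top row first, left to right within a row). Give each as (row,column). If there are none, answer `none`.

(1,2)+ 1/4 satisfied
(1,3)# 2/4 satisfied
(1,4)+ 1/3 satisfied
(1,6)# 2/3 satisfied
(1,7)# 2/2 satisfied
(2,1)+ 2/3 satisfied
(2,2)# 2/5 satisfied
(2,3)# 2/5 satisfied
(2,5)+ 3/5 satisfied
(2,6)# 2/4 satisfied
(3,1)+ 2/3 satisfied
(3,4)+ 2/3 satisfied
(3,5)+ 3/4 satisfied
(4,2)+ 1/3 satisfied
(4,6)+ 1/2 satisfied
(5,1)# 0/2 not
(5,3)# 0/3 not
(5,5)# 0/4 not
(6,2)+ 0/2 not
(6,4)+ 1/3 satisfied
(6,5)+ 2/3 satisfied
(6,6)+ 1/3 satisfied
(6,7)# 0/1 not

(5,1), (5,3), (5,5), (6,2), (6,7)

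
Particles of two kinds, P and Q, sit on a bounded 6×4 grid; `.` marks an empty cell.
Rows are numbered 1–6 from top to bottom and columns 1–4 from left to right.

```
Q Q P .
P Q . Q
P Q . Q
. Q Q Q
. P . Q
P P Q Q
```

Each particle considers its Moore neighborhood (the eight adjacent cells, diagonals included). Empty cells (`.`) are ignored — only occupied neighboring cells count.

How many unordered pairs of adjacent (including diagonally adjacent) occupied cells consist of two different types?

Scan each occupied cell's neighbors to the right and below (and the two forward diagonals) so each pair is counted once.
From row 1: 5 unlike of 8 pairs (running 5/8).
From row 2: 3 unlike of 6 pairs (running 8/14).
From row 3: 2 unlike of 6 pairs (running 10/20).
From row 4: 2 unlike of 6 pairs (running 12/26).
From row 5: 1 unlike of 5 pairs (running 13/31).
From row 6: 1 unlike of 3 pairs (running 14/34).
Total adjacent occupied pairs: 34; unlike-type pairs: 14.

14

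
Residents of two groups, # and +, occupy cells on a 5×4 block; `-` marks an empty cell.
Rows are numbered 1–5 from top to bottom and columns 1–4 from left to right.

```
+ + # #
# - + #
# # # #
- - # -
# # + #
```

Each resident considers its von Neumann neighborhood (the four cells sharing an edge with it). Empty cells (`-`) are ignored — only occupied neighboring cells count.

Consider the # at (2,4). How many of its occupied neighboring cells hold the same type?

2

Occupied neighbors of (2,4): (1,4)=#, (3,4)=#, (2,3)=+.
Same type (#): 2 of 3.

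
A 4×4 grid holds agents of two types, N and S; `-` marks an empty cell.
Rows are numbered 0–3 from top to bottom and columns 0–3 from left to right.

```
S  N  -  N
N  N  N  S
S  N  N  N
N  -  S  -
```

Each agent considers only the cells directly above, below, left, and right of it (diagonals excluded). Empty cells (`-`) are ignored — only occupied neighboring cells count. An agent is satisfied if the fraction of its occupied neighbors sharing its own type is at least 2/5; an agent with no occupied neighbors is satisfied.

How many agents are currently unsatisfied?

7

Row 0: (0,0)S 0/2 unhappy · (0,1)N 1/2 ok · (0,3)N 0/1 unhappy
Row 1: (1,0)N 1/3 unhappy · (1,1)N 4/4 ok · (1,2)N 2/3 ok · (1,3)S 0/3 unhappy
Row 2: (2,0)S 0/3 unhappy · (2,1)N 2/3 ok · (2,2)N 3/4 ok · (2,3)N 1/2 ok
Row 3: (3,0)N 0/1 unhappy · (3,2)S 0/1 unhappy
Unsatisfied: (0,0), (0,3), (1,0), (1,3), (2,0), (3,0), (3,2) — 7 in total.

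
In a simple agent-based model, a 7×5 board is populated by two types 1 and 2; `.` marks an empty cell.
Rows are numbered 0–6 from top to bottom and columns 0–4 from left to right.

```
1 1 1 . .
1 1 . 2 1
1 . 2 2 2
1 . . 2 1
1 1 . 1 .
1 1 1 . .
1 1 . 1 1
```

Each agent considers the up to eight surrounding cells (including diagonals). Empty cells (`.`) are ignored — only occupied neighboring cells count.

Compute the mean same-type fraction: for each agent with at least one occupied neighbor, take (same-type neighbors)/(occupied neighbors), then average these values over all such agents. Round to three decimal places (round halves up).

0.818

Row 0: (0,0)1 3/3 · (0,1)1 4/4 · (0,2)1 2/3
Row 1: (1,0)1 4/4 · (1,1)1 5/6 · (1,3)2 3/5 · (1,4)1 0/3
Row 2: (2,0)1 3/3 · (2,2)2 3/4 · (2,3)2 4/6 · (2,4)2 3/5
Row 3: (3,0)1 3/3 · (3,3)2 3/5 · (3,4)1 1/4
Row 4: (4,0)1 4/4 · (4,1)1 5/5 · (4,3)1 2/3
Row 5: (5,0)1 5/5 · (5,1)1 6/6 · (5,2)1 5/5
Row 6: (6,0)1 3/3 · (6,1)1 4/4 · (6,3)1 2/2 · (6,4)1 1/1
Sum over 24 agents: 3/3 + 4/4 + 2/3 + 4/4 + 5/6 + 3/5 + 0/3 + 3/3 + 3/4 + 4/6 + 3/5 + 3/3 + 3/5 + 1/4 + 4/4 + 5/5 + 2/3 + 5/5 + 6/6 + 5/5 + 3/3 + 4/4 + 2/2 + 1/1 = 589/30; mean = 589/30 ÷ 24 = 589/720 = 0.818055… → 0.818.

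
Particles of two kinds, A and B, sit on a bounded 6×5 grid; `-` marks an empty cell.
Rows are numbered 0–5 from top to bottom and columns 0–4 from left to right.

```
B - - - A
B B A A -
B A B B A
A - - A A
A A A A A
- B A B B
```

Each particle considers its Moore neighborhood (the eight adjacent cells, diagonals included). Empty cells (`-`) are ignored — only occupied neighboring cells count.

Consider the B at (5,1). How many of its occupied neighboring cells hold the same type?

Occupied neighbors of (5,1): (4,0)=A, (4,1)=A, (4,2)=A, (5,2)=A.
Same type (B): 0 of 4.

0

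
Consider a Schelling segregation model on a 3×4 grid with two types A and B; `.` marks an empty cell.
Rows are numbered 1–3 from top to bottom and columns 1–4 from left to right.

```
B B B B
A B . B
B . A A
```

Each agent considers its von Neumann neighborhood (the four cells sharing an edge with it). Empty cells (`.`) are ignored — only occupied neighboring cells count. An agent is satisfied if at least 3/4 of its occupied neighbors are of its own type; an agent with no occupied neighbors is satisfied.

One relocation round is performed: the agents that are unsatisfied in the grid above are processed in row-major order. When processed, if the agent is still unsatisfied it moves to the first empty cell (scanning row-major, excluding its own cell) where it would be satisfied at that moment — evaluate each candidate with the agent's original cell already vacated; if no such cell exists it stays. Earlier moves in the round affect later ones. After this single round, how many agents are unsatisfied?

6

Initially unsatisfied (in order): (1,1), (2,1), (2,2), (2,4), (3,1), (3,4).
  (1,1) → (2,3).
  (2,1): no empty cell satisfies it; stays.
  (2,2): no empty cell satisfies it; stays.
  (2,4): no empty cell satisfies it; stays.
  (3,1): no empty cell satisfies it; stays.
  (3,4): no empty cell satisfies it; stays.
Resulting grid:
. B B B
A B B B
B . A A
Unsatisfied now: (2,1), (2,2), (2,4), (3,1), (3,3), (3,4).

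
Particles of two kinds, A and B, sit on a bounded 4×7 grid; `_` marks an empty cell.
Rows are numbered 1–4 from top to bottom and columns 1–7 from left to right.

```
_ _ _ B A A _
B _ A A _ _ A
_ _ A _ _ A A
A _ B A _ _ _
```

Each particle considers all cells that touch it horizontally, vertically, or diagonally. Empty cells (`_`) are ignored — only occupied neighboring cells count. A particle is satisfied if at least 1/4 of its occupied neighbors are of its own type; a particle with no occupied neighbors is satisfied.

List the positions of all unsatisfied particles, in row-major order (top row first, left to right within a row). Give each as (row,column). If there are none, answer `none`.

Row 1: (1,4)B 0/3 ✗ · (1,5)A 2/3 ✓ · (1,6)A 2/2 ✓
Row 2: (2,1)B 0/0 ✓ · (2,3)A 2/3 ✓ · (2,4)A 3/4 ✓ · (2,7)A 3/3 ✓
Row 3: (3,3)A 3/4 ✓ · (3,6)A 2/2 ✓ · (3,7)A 2/2 ✓
Row 4: (4,1)A 0/0 ✓ · (4,3)B 0/2 ✗ · (4,4)A 1/2 ✓

(1,4), (4,3)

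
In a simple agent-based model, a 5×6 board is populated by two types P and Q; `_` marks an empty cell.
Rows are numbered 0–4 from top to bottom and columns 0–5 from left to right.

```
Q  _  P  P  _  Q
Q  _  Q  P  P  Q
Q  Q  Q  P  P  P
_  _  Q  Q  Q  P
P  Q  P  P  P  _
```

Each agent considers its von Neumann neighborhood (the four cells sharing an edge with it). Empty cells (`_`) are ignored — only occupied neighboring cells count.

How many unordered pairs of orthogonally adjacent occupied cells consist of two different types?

13

Scan each occupied cell's neighbors to the right and below so each pair is counted once.
Row 0: Q(0,0)–Q(1,0)= P(0,2)–P(0,3)= P(0,2)–Q(1,2)≠ P(0,3)–P(1,3)= Q(0,5)–Q(1,5)=  → 1/5 unlike.
Row 1: Q(1,0)–Q(2,0)= Q(1,2)–P(1,3)≠ Q(1,2)–Q(2,2)= P(1,3)–P(1,4)= P(1,3)–P(2,3)= P(1,4)–Q(1,5)≠ P(1,4)–P(2,4)= Q(1,5)–P(2,5)≠  → 3/8 unlike.
Row 2: Q(2,0)–Q(2,1)= Q(2,1)–Q(2,2)= Q(2,2)–P(2,3)≠ Q(2,2)–Q(3,2)= P(2,3)–P(2,4)= P(2,3)–Q(3,3)≠ P(2,4)–P(2,5)= P(2,4)–Q(3,4)≠ P(2,5)–P(3,5)=  → 3/9 unlike.
Row 3: Q(3,2)–Q(3,3)= Q(3,2)–P(4,2)≠ Q(3,3)–Q(3,4)= Q(3,3)–P(4,3)≠ Q(3,4)–P(3,5)≠ Q(3,4)–P(4,4)≠  → 4/6 unlike.
Row 4: P(4,0)–Q(4,1)≠ Q(4,1)–P(4,2)≠ P(4,2)–P(4,3)= P(4,3)–P(4,4)=  → 2/4 unlike.
Total adjacent occupied pairs: 32; unlike-type pairs: 13.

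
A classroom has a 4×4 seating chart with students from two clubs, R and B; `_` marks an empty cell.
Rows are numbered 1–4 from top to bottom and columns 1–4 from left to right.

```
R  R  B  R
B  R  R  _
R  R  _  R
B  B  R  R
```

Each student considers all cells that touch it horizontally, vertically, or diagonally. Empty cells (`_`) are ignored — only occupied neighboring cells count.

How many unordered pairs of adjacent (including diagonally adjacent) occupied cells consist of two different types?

14

Scan each occupied cell's neighbors to the right and below (and the two forward diagonals) so each pair is counted once.
Row 1: R(1,1)–R(1,2)= R(1,1)–B(2,1)≠ R(1,1)–R(2,2)= R(1,2)–B(1,3)≠ R(1,2)–R(2,2)= R(1,2)–R(2,3)= R(1,2)–B(2,1)≠ B(1,3)–R(1,4)≠ B(1,3)–R(2,3)≠ B(1,3)–R(2,2)≠ R(1,4)–R(2,3)=  → 6/11 unlike.
Row 2: B(2,1)–R(2,2)≠ B(2,1)–R(3,1)≠ B(2,1)–R(3,2)≠ R(2,2)–R(2,3)= R(2,2)–R(3,2)= R(2,2)–R(3,1)= R(2,3)–R(3,4)= R(2,3)–R(3,2)=  → 3/8 unlike.
Row 3: R(3,1)–R(3,2)= R(3,1)–B(4,1)≠ R(3,1)–B(4,2)≠ R(3,2)–B(4,2)≠ R(3,2)–R(4,3)= R(3,2)–B(4,1)≠ R(3,4)–R(4,4)= R(3,4)–R(4,3)=  → 4/8 unlike.
Row 4: B(4,1)–B(4,2)= B(4,2)–R(4,3)≠ R(4,3)–R(4,4)=  → 1/3 unlike.
Total adjacent occupied pairs: 30; unlike-type pairs: 14.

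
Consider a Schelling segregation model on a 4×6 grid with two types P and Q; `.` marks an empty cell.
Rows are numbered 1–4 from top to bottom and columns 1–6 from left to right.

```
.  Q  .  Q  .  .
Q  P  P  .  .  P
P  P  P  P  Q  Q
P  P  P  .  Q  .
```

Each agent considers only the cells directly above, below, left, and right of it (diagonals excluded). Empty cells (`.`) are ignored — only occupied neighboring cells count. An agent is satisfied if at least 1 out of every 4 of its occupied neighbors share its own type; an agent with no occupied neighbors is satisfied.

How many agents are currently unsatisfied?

3

(1,2)Q 0/1 ✗
(1,4)Q 0/0 ✓
(2,1)Q 0/2 ✗
(2,2)P 2/4 ✓
(2,3)P 2/2 ✓
(2,6)P 0/1 ✗
(3,1)P 2/3 ✓
(3,2)P 4/4 ✓
(3,3)P 4/4 ✓
(3,4)P 1/2 ✓
(3,5)Q 2/3 ✓
(3,6)Q 1/2 ✓
(4,1)P 2/2 ✓
(4,2)P 3/3 ✓
(4,3)P 2/2 ✓
(4,5)Q 1/1 ✓
Unsatisfied: (1,2), (2,1), (2,6) — 3 in total.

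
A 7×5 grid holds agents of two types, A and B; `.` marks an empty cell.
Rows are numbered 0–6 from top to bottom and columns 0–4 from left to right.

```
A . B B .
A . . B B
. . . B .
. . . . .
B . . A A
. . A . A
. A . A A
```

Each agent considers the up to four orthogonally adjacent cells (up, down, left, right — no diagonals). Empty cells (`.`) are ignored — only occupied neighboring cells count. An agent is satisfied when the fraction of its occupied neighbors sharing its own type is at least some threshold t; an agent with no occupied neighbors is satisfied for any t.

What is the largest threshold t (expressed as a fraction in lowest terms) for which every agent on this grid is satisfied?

1/1

(0,0)A 1/1
(0,2)B 1/1
(0,3)B 2/2
(1,0)A 1/1
(1,3)B 3/3
(1,4)B 1/1
(2,3)B 1/1
(4,0)B — no occupied neighbors
(4,3)A 1/1
(4,4)A 2/2
(5,2)A — no occupied neighbors
(5,4)A 2/2
(6,1)A — no occupied neighbors
(6,3)A 1/1
(6,4)A 2/2
The smallest same-type fraction is 1/1 at (0,0), which reduces to 1/1. Any threshold above that leaves this agent unsatisfied.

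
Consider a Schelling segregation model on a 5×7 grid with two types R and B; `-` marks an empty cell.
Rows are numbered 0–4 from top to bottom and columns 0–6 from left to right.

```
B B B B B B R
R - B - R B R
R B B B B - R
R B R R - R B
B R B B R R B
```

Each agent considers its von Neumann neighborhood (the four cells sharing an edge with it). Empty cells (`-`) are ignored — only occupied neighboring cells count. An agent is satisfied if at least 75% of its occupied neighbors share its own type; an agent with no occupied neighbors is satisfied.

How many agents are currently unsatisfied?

26

(0,0)B 1/2 unhappy
(0,1)B 2/2 ok
(0,2)B 3/3 ok
(0,3)B 2/2 ok
(0,4)B 2/3 unhappy
(0,5)B 2/3 unhappy
(0,6)R 1/2 unhappy
(1,0)R 1/2 unhappy
(1,2)B 2/2 ok
(1,4)R 0/3 unhappy
(1,5)B 1/3 unhappy
(1,6)R 2/3 unhappy
(2,0)R 2/3 unhappy
(2,1)B 2/3 unhappy
(2,2)B 3/4 ok
(2,3)B 2/3 unhappy
(2,4)B 1/2 unhappy
(2,6)R 1/2 unhappy
(3,0)R 1/3 unhappy
(3,1)B 1/4 unhappy
(3,2)R 1/4 unhappy
(3,3)R 1/3 unhappy
(3,5)R 1/2 unhappy
(3,6)B 1/3 unhappy
(4,0)B 0/2 unhappy
(4,1)R 0/3 unhappy
(4,2)B 1/3 unhappy
(4,3)B 1/3 unhappy
(4,4)R 1/2 unhappy
(4,5)R 2/3 unhappy
(4,6)B 1/2 unhappy
Unsatisfied: (0,0), (0,4), (0,5), (0,6), (1,0), (1,4), (1,5), (1,6), (2,0), (2,1), (2,3), (2,4), (2,6), (3,0), (3,1), (3,2), (3,3), (3,5), (3,6), (4,0), (4,1), (4,2), (4,3), (4,4), (4,5), (4,6) — 26 in total.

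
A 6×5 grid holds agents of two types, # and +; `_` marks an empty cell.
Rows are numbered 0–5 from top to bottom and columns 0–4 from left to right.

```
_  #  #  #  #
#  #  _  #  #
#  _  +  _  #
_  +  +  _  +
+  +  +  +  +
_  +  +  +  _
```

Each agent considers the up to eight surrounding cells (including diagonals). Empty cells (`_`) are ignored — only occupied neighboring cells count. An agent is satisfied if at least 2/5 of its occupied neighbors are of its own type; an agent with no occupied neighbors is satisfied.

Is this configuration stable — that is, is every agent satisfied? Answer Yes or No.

(0,1)# 3/3 ok
(0,2)# 4/4 ok
(0,3)# 4/4 ok
(0,4)# 3/3 ok
(1,0)# 3/3 ok
(1,1)# 4/5 ok
(1,3)# 5/6 ok
(1,4)# 4/4 ok
(2,0)# 2/3 ok
(2,2)+ 2/4 ok
(2,4)# 2/3 ok
(3,1)+ 5/6 ok
(3,2)+ 5/5 ok
(3,4)+ 2/3 ok
(4,0)+ 3/3 ok
(4,1)+ 6/6 ok
(4,2)+ 7/7 ok
(4,3)+ 6/6 ok
(4,4)+ 3/3 ok
(5,1)+ 4/4 ok
(5,2)+ 5/5 ok
(5,3)+ 4/4 ok
All meet the threshold, so the configuration is stable.

Yes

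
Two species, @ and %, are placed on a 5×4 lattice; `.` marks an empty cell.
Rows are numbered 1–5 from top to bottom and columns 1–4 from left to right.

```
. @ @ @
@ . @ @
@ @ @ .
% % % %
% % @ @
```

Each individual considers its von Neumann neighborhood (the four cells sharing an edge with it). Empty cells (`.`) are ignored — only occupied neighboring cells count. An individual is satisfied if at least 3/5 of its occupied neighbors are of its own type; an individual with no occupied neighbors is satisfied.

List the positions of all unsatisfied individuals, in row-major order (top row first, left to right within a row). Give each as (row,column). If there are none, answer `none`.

(4,3), (4,4), (5,3), (5,4)

(1,2)@ 1/1 ✓
(1,3)@ 3/3 ✓
(1,4)@ 2/2 ✓
(2,1)@ 1/1 ✓
(2,3)@ 3/3 ✓
(2,4)@ 2/2 ✓
(3,1)@ 2/3 ✓
(3,2)@ 2/3 ✓
(3,3)@ 2/3 ✓
(4,1)% 2/3 ✓
(4,2)% 3/4 ✓
(4,3)% 2/4 ✗
(4,4)% 1/2 ✗
(5,1)% 2/2 ✓
(5,2)% 2/3 ✓
(5,3)@ 1/3 ✗
(5,4)@ 1/2 ✗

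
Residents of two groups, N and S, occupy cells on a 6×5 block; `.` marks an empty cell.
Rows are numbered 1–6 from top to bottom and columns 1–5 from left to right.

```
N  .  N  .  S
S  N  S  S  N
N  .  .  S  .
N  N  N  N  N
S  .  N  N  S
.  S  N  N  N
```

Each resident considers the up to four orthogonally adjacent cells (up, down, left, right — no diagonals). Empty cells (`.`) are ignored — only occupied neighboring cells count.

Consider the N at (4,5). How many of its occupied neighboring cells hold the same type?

1

Occupied neighbors of (4,5): (5,5)=S, (4,4)=N.
Same type (N): 1 of 2.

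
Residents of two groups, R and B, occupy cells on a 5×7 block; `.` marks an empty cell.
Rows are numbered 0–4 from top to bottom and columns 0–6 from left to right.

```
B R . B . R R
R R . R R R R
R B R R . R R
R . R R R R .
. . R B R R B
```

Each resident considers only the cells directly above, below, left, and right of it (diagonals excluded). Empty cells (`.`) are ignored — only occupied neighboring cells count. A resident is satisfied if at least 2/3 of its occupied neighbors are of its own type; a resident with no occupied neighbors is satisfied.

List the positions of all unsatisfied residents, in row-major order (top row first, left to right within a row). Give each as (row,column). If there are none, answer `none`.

Row 0: (0,0)B 0/2 not · (0,1)R 1/2 not · (0,3)B 0/1 not · (0,5)R 2/2 satisfied · (0,6)R 2/2 satisfied
Row 1: (1,0)R 2/3 satisfied · (1,1)R 2/3 satisfied · (1,3)R 2/3 satisfied · (1,4)R 2/2 satisfied · (1,5)R 4/4 satisfied · (1,6)R 3/3 satisfied
Row 2: (2,0)R 2/3 satisfied · (2,1)B 0/3 not · (2,2)R 2/3 satisfied · (2,3)R 3/3 satisfied · (2,5)R 3/3 satisfied · (2,6)R 2/2 satisfied
Row 3: (3,0)R 1/1 satisfied · (3,2)R 3/3 satisfied · (3,3)R 3/4 satisfied · (3,4)R 3/3 satisfied · (3,5)R 3/3 satisfied
Row 4: (4,2)R 1/2 not · (4,3)B 0/3 not · (4,4)R 2/3 satisfied · (4,5)R 2/3 satisfied · (4,6)B 0/1 not

(0,0), (0,1), (0,3), (2,1), (4,2), (4,3), (4,6)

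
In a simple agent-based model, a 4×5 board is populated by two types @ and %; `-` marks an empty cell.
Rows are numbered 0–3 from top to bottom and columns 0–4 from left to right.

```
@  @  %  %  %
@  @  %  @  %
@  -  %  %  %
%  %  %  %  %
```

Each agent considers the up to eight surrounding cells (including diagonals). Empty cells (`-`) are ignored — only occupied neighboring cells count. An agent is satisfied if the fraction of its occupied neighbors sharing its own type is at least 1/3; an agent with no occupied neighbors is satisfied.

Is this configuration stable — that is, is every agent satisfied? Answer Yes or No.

Row 0: (0,0)@ 3/3 ok · (0,1)@ 3/5 ok · (0,2)% 2/5 ok · (0,3)% 4/5 ok · (0,4)% 2/3 ok
Row 1: (1,0)@ 4/4 ok · (1,1)@ 4/7 ok · (1,2)% 4/7 ok · (1,3)@ 0/8 unhappy · (1,4)% 4/5 ok
Row 2: (2,0)@ 2/4 ok · (2,2)% 5/7 ok · (2,3)% 7/8 ok · (2,4)% 4/5 ok
Row 3: (3,0)% 1/2 ok · (3,1)% 3/4 ok · (3,2)% 4/4 ok · (3,3)% 5/5 ok · (3,4)% 3/3 ok
For instance (1,3) has only 0/8 same-type neighbors, below 1/3.

No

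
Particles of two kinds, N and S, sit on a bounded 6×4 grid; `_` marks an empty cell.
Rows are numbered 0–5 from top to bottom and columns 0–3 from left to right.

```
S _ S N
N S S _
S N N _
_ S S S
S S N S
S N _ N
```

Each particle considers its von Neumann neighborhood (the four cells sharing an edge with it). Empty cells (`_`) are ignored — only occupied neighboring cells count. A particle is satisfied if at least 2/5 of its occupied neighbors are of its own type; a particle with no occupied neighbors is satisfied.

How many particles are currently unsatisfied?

Row 0: (0,0)S 0/1 ✗ · (0,2)S 1/2 ✓ · (0,3)N 0/1 ✗
Row 1: (1,0)N 0/3 ✗ · (1,1)S 1/3 ✗ · (1,2)S 2/3 ✓
Row 2: (2,0)S 0/2 ✗ · (2,1)N 1/4 ✗ · (2,2)N 1/3 ✗
Row 3: (3,1)S 2/3 ✓ · (3,2)S 2/4 ✓ · (3,3)S 2/2 ✓
Row 4: (4,0)S 2/2 ✓ · (4,1)S 2/4 ✓ · (4,2)N 0/3 ✗ · (4,3)S 1/3 ✗
Row 5: (5,0)S 1/2 ✓ · (5,1)N 0/2 ✗ · (5,3)N 0/1 ✗
Unsatisfied: (0,0), (0,3), (1,0), (1,1), (2,0), (2,1), (2,2), (4,2), (4,3), (5,1), (5,3) — 11 in total.

11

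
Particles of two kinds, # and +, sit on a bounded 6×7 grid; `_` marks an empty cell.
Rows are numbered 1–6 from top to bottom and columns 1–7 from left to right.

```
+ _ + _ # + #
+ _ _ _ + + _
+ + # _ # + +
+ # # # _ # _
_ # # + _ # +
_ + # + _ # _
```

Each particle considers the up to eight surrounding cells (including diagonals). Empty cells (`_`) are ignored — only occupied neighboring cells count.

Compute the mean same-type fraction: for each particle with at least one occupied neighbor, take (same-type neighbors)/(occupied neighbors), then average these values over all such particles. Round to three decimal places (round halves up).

0.508

(1,1)+ 1/1
(1,3)+ — no occupied neighbors
(1,5)# 0/3
(1,6)+ 2/4
(1,7)# 0/2
(2,1)+ 3/3
(2,5)+ 3/5
(2,6)+ 4/7
(3,1)+ 3/4
(3,2)+ 3/6
(3,3)# 3/4
(3,5)# 2/5
(3,6)+ 3/5
(3,7)+ 2/3
(4,1)+ 2/4
(4,2)# 4/7
(4,3)# 5/7
(4,4)# 4/5
(4,6)# 2/5
(5,2)# 4/6
(5,3)# 5/8
(5,4)+ 1/5
(5,6)# 2/3
(5,7)+ 0/3
(6,2)+ 0/3
(6,3)# 2/5
(6,4)+ 1/3
(6,6)# 1/2
Sum over 27 particles: 1/1 + 0/3 + 2/4 + 0/2 + 3/3 + 3/5 + 4/7 + 3/4 + 3/6 + 3/4 + 2/5 + 3/5 + 2/3 + 2/4 + 4/7 + 5/7 + 4/5 + 2/5 + 4/6 + 5/8 + 1/5 + 2/3 + 0/3 + 0/3 + 2/5 + 1/3 + 1/2 = 11521/840; mean = 11521/840 ÷ 27 = 11521/22680 = 0.507980… → 0.508.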